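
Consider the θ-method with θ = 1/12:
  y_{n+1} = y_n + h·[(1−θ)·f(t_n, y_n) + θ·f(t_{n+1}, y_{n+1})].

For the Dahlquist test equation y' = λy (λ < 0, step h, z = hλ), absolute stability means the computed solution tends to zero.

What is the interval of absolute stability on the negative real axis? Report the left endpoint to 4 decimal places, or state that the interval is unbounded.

On y'=λy, z=hλ:
  y_{n+1} = y_n + z·[11/12·y_n + 1/12·y_{n+1}] ⇒ (1 − 1/12z)y_{n+1} = (1 + 11/12z)y_n
  ⇒ R(z) = (1 + 11/12z)/(1 − 1/12z).

Solve |R(x)|<1 on ℝ⁻.
x=-1.07: |R|=0.0176
R=−1: 1+11/12x = −1+1/12x ⇒ -5/6x=2 ⇒ x=2/(-5/6)=-2.4000
Confirm numerically:
  x=-1.816: |R|=0.57730 <1
  x=-1.424: |R|=0.27294 <1
  x=-1.242: |R|=0.12551 <1
  x=-2.732: |R|=1.22536 >1
  x=-2.731: |R|=1.22470 >1
Stable set (-2.4000, 0).

(-2.4000, 0).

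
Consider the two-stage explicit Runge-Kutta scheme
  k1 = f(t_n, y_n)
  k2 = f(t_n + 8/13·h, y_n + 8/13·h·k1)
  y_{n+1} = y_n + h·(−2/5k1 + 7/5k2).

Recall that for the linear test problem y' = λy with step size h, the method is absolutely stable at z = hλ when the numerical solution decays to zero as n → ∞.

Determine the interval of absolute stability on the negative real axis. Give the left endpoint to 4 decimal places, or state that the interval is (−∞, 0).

On y'=λy, z=hλ:
  k1=λy_n ⇒ h·k1=z·y_n;  k2=λ(1+8/13z)y_n ⇒ h·k2=z(1+8/13z)y_n
  y_{n+1}/y_n = 1 − 2/5z + 7/5z(1+8/13z) = 1 + z + 56/65z²
  ⇒ R(z) = 1 + z + 56/65z².

Boundary: |R(x)|=1, x<0.
x=-0.36: |R|=0.7517
R=1: x+56/65x²=0 ⇒ x=−65/56=-1.1607; min R=1−1/(4·56/65)=0.7098>−1
Confirm numerically:
  x=-1.067: |R|=0.91385 <1
  x=-0.779: |R|=0.74382 <1
  x=-0.468: |R|=0.72070 <1
  x=-1.646: |R|=1.68818 >1
  x=-1.526: |R|=1.48024 >1
So |R|<1 on (-1.1607, 0).

z∈(-1.1607,0).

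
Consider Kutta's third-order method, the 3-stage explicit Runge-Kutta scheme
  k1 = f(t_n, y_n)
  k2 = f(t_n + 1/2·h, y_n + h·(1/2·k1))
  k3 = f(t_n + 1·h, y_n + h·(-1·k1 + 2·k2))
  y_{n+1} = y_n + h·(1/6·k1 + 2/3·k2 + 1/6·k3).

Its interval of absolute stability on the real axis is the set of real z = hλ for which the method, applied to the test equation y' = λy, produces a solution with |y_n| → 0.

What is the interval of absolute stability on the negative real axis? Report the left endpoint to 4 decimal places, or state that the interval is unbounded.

(-2.5127, 0).

With y'=λy (z=hλ):
  order 3, 3-stage ⇒ R(z)=1+z+z^2/2+z^3/6
  (e.g. R(-0.6)=0.54400, |R|=0.54400)

Boundary: |R(x)|=1, x<0.
x=-0.6: |R|=0.5440
|R(-2.3)|=0.6828 |R(-1.62)|=0.0164 |R(-0.76)|=0.4556
Bisect:
  x_lo=-2.8344 |R|=1.6126  x_hi=-0.0640 |R|=0.9380
  mid=-1.44918 |R|=0.09364 →hi
  mid=-2.14178 |R|=0.48564 →hi
  mid=-2.48808 |R|=0.95990 →hi
  mid=-2.66123 |R|=1.26136 →lo
  mid=-2.57465 |R|=1.10473 →lo
  mid=-2.53136 |R|=1.03088 →lo
  mid=-2.50972 |R|=0.99503 →hi
  mid=-2.52054 |R|=1.01287 →lo
  mid=-2.51513 |R|=1.00393 →lo
  ...
  [-2.51276,-2.51260] ⇒ x*=-2.5127
So |R|<1 on (-2.5127, 0).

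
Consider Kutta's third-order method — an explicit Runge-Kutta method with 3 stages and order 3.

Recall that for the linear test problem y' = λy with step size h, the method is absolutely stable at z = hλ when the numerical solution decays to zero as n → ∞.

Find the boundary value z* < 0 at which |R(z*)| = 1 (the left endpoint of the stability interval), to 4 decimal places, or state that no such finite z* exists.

z* = -2.5127.

With y'=λy (z=hλ):
  order 3, 3-stage ⇒ R(z)=1+z+z^2/2+z^3/6
  (e.g. R(-1.76)=-0.11983, |R|=0.11983)

Find x<0 with |R(x)|<1.
x=-1.76: |R|=0.1198
|R(-2.58)|=1.1141 |R(-2.17)|=0.5186 |R(-2.05)|=0.3846
Bisect:
  x_lo=-3.1666 |R|=2.4449  x_hi=-0.1901 |R|=0.8268
  mid=-1.67833 |R|=0.05785 →hi
  mid=-2.42245 |R|=0.85758 →hi
  mid=-2.79451 |R|=1.52706 →lo
  mid=-2.60848 |R|=1.16449 →lo
  mid=-2.51547 |R|=1.00448 →lo
  mid=-2.46896 |R|=0.92944 →hi
  mid=-2.49221 |R|=0.96656 →hi
  mid=-2.50384 |R|=0.98542 →hi
  mid=-2.50965 |R|=0.99492 →hi
  mid=-2.51256 |R|=0.99969 →hi
  ...
  [-2.51292,-2.51274] ⇒ x*=-2.5127
Stable set (-2.5127, 0).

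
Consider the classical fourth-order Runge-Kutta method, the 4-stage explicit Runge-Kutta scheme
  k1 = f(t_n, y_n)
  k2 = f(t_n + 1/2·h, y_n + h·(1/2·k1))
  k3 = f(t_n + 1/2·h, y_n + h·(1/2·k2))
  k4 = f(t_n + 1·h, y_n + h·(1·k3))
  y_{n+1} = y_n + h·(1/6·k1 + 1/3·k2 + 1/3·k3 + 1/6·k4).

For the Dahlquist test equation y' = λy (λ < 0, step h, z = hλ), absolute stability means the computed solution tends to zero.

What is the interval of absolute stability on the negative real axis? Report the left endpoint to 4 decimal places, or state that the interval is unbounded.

(-2.7853, 0).

Test eqn y'=λy, z=hλ:
  order 4, 4-stage ⇒ R(z)=1+z+z^2/2+z^3/6+z^4/24
  (e.g. R(-1.04)=0.36207, |R|=0.36207)

Find x<0 with |R(x)|<1.
x=-1.04: |R|=0.3621
|R(-1.04)|=0.3621 |R(-0.59)|=0.5549 |R(-0.55)|=0.5773
Bisect:
  x_lo=-3.2688 |R|=2.0096  x_hi=-0.2183 |R|=0.8039
  mid=-1.74355 |R|=0.27810 →hi
  mid=-2.50618 |R|=0.65452 →hi
  mid=-2.88749 |R|=1.16534 →lo
  mid=-2.69683 |R|=0.87462 →hi
  mid=-2.79216 |R|=1.01041 →lo
  mid=-2.74450 |R|=0.94022 →hi
  mid=-2.76833 |R|=0.97472 →hi
  ...
  [-2.78546,-2.78527] ⇒ x*=-2.7853
So |R|<1 on (-2.7853, 0).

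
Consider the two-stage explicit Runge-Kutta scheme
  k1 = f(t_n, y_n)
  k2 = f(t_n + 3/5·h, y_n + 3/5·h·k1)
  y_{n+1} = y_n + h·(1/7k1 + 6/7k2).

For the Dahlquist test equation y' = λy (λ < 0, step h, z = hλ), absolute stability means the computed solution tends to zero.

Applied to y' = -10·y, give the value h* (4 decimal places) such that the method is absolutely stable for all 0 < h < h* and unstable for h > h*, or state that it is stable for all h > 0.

On y'=λy, z=hλ:
  k1=λy_n ⇒ h·k1=z·y_n;  k2=λ(1+3/5z)y_n ⇒ h·k2=z(1+3/5z)y_n
  y_{n+1}/y_n = 1 + 1/7z + 6/7z(1+3/5z) = 1 + z + 18/35z²
  ⇒ R(z) = 1 + z + 18/35z².

Solve |R(x)|<1 on ℝ⁻.
x=-1.17: |R|=0.5340
R=1: x+18/35x²=0 ⇒ x=−35/18=-1.9444; min R=1−1/(4·18/35)=0.5139>−1
Confirm numerically:
  x=-1.321: |R|=0.57645 <1
  x=-1.243: |R|=0.55160 <1
  x=-1.030: |R|=0.51561 <1
  x=-0.875: |R|=0.51875 <1
  x=-2.414: |R|=1.58295 >1
  x=-2.350: |R|=1.49014 >1
  x=-1.991: |R|=1.04767 >1
Stable set (-1.9444, 0).

(-1.9444,0); λ=-10 ⇒ h* = (35/18)/10 = 0.1944.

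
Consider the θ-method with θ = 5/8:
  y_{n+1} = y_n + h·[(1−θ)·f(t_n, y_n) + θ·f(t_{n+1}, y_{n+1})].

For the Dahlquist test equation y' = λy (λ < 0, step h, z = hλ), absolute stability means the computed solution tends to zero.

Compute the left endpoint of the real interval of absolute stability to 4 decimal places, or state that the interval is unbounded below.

Set f=λy, z=hλ:
  y_{n+1} = y_n + z·[3/8·y_n + 5/8·y_{n+1}] ⇒ (1 − 5/8z)y_{n+1} = (1 + 3/8z)y_n
  so R(z) = (1 + 3/8z)/(1 − 5/8z).

Find x<0 with |R(x)|<1.
x=-1.42: |R|=0.2477
x=-2: |R|=0.1111
x=-10: |R|=0.3793
x=-100: |R|=0.5748
θ=5/8≥1/2 ⇒ |1+3/8x|<|1−5/8x| ∀x<0 ⇒ unbounded interval.

interval (−∞, 0).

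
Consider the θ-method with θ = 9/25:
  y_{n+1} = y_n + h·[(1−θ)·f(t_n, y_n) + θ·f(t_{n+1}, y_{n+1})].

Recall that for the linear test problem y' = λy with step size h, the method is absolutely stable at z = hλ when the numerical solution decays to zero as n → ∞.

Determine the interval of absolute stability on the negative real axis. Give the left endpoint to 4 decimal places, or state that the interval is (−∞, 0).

With y'=λy (z=hλ):
  y_{n+1} = y_n + z·[16/25·y_n + 9/25·y_{n+1}] ⇒ (1 − 9/25z)y_{n+1} = (1 + 16/25z)y_n
  Hence R(z) = (1 + 16/25z)/(1 − 9/25z).

Solve |R(x)|<1 on ℝ⁻.
x=-0.59: |R|=0.5134
R=−1: 1+16/25x = −1+9/25x ⇒ -7/25x=2 ⇒ x=2/(-7/25)=-7.1429
Confirm numerically:
  x=-5.481: |R|=0.84349 <1
  x=-5.401: |R|=0.83435 <1
  x=-5.156: |R|=0.80522 <1
  x=-4.388: |R|=0.70099 <1
  x=-7.710: |R|=1.04206 >1
  x=-7.418: |R|=1.02099 >1
Stable set (-7.1429, 0).

(-7.1429, 0).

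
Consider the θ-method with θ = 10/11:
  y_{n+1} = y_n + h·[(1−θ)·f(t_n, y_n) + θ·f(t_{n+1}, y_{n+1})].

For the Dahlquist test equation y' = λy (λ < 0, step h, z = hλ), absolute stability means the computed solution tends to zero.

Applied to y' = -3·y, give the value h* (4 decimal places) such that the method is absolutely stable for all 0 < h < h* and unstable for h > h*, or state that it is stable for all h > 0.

interval (−∞, 0). Any h>0 works for λ=-3.

On y'=λy, z=hλ:
  y_{n+1} = y_n + z·[1/11·y_n + 10/11·y_{n+1}] ⇒ (1 − 10/11z)y_{n+1} = (1 + 1/11z)y_n
  so R(z) = (1 + 1/11z)/(1 − 10/11z).

Need |R(x)|<1, x<0.
x=-1.04: |R|=0.4654
x=-2: |R|=0.2903
x=-10: |R|=0.0090
x=-100: |R|=0.0880
θ=10/11≥1/2 ⇒ |1+1/11x|<|1−10/11x| ∀x<0 ⇒ stable on all of ℝ⁻.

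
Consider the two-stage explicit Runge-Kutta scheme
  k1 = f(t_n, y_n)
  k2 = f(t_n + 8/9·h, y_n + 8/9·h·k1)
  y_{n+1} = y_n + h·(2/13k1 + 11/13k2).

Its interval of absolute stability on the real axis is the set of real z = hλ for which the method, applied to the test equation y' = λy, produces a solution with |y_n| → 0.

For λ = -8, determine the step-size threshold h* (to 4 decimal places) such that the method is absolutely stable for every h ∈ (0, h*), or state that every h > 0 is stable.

Test eqn y'=λy, z=hλ:
  k1=λy_n ⇒ h·k1=z·y_n;  k2=λ(1+8/9z)y_n ⇒ h·k2=z(1+8/9z)y_n
  y_{n+1}/y_n = 1 + 2/13z + 11/13z(1+8/9z) = 1 + z + 88/117z²
  R(z) = 1 + z + 88/117z².

Find x<0 with |R(x)|<1.
x=-0.57: |R|=0.6744
R=1: x+88/117x²=0 ⇒ x=−117/88=-1.3295; min R=1−1/(4·88/117)=0.6676>−1
Confirm numerically:
  x=-1.283: |R|=0.95508 <1
  x=-0.720: |R|=0.66991 <1
  x=-0.557: |R|=0.67635 <1
  x=-1.815: |R|=1.66271 >1
  x=-1.526: |R|=1.22548 >1
  x=-1.363: |R|=1.03430 >1
Interval (-1.3295, 0).

(-1.3295,0); λ=-8 ⇒ h* = (117/88)/8 = 0.1662.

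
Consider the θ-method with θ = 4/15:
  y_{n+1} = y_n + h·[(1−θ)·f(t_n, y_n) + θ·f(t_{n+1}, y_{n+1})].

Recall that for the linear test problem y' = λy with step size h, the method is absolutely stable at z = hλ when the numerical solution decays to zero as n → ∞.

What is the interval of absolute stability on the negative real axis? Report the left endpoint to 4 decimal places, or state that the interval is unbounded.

z∈(-4.2857,0).

Test eqn y'=λy, z=hλ:
  y_{n+1} = y_n + z·[11/15·y_n + 4/15·y_{n+1}] ⇒ (1 − 4/15z)y_{n+1} = (1 + 11/15z)y_n
  R(z) = (1 + 11/15z)/(1 − 4/15z).

Find x<0 with |R(x)|<1.
x=-0.38: |R|=0.6550
R=−1: 1+11/15x = −1+4/15x ⇒ -7/15x=2 ⇒ x=2/(-7/15)=-4.2857
Confirm numerically:
  x=-3.482: |R|=0.80552 <1
  x=-2.889: |R|=0.63183 <1
  x=-2.727: |R|=0.57886 <1
  x=-4.726: |R|=1.09090 >1
  x=-4.649: |R|=1.07569 >1
  x=-4.452: |R|=1.03548 >1
So |R|<1 on (-4.2857, 0).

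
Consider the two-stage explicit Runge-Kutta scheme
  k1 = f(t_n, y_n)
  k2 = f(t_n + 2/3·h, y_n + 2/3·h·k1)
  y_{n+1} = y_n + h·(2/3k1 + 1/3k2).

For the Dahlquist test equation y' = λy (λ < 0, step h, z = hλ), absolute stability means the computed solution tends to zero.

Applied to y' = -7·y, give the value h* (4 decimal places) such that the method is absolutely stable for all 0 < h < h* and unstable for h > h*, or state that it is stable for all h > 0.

With y'=λy (z=hλ):
  k1=λy_n ⇒ h·k1=z·y_n;  k2=λ(1+2/3z)y_n ⇒ h·k2=z(1+2/3z)y_n
  y_{n+1}/y_n = 1 + 2/3z + 1/3z(1+2/3z) = 1 + z + 2/9z²
  R(z) = 1 + z + 2/9z².

Find x<0 with |R(x)|<1.
x=-1.28: |R|=0.0841
R=1: x+2/9x²=0 ⇒ x=−9/2=-4.5000; min R=1−1/(4·2/9)=-0.1250>−1
Confirm numerically:
  x=-4.341: |R|=0.84662 <1
  x=-2.652: |R|=0.08909 <1
  x=-2.562: |R|=0.10337 <1
  x=-2.400: |R|=0.12000 <1
  x=-5.038: |R|=1.60232 >1
  x=-4.857: |R|=1.38532 >1
Interval (-4.5000, 0).

(-4.5000,0); λ=-7 ⇒ h* = (9/2)/7 = 0.6429.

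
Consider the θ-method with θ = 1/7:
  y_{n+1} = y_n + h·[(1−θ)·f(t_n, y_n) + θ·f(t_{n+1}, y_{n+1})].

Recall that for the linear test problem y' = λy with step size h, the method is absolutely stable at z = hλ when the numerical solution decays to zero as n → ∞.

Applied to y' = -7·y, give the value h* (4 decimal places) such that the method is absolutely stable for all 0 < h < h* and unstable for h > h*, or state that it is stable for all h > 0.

(-2.8000,0); λ=-7 ⇒ h* = (14/5)/7 = 0.4000.

On y'=λy, z=hλ:
  y_{n+1} = y_n + z·[6/7·y_n + 1/7·y_{n+1}] ⇒ (1 − 1/7z)y_{n+1} = (1 + 6/7z)y_n
  R(z) = (1 + 6/7z)/(1 − 1/7z).

Solve |R(x)|<1 on ℝ⁻.
x=-0.85: |R|=0.2420
R=−1: 1+6/7x = −1+1/7x ⇒ -5/7x=2 ⇒ x=2/(-5/7)=-2.8000
Confirm numerically:
  x=-2.480: |R|=0.83122 <1
  x=-1.453: |R|=0.20324 <1
  x=-1.330: |R|=0.11765 <1
  x=-1.290: |R|=0.08926 <1
  x=-3.116: |R|=1.15619 >1
  x=-2.909: |R|=1.05500 >1
  x=-2.851: |R|=1.02589 >1
Stable set (-2.8000, 0).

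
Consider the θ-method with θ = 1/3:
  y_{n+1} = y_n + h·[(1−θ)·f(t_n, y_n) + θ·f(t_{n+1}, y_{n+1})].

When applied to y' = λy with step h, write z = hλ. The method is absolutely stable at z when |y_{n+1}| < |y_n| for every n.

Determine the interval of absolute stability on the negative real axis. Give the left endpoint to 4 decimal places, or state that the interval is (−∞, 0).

Set f=λy, z=hλ:
  y_{n+1} = y_n + z·[2/3·y_n + 1/3·y_{n+1}] ⇒ (1 − 1/3z)y_{n+1} = (1 + 2/3z)y_n
  so R(z) = (1 + 2/3z)/(1 − 1/3z).

Solve |R(x)|<1 on ℝ⁻.
x=-1.1: |R|=0.1951
R=−1: 1+2/3x = −1+1/3x ⇒ -1/3x=2 ⇒ x=2/(-1/3)=-6.0000
Confirm numerically:
  x=-5.112: |R|=0.89053 <1
  x=-5.057: |R|=0.88296 <1
  x=-3.800: |R|=0.67647 <1
  x=-2.835: |R|=0.45758 <1
  x=-6.492: |R|=1.05183 >1
  x=-6.484: |R|=1.05103 >1
  x=-6.246: |R|=1.02661 >1
Stable set (-6.0000, 0).

z∈(-6.0000,0).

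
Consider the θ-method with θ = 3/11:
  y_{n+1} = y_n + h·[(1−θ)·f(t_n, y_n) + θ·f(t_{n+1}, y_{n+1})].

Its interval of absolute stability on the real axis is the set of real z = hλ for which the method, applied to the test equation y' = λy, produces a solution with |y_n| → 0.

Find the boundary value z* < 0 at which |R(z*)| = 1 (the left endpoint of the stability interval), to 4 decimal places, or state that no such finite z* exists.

Set f=λy, z=hλ:
  y_{n+1} = y_n + z·[8/11·y_n + 3/11·y_{n+1}] ⇒ (1 − 3/11z)y_{n+1} = (1 + 8/11z)y_n
  Hence R(z) = (1 + 8/11z)/(1 − 3/11z).

Need |R(x)|<1, x<0.
x=-0.32: |R|=0.7057
R=−1: 1+8/11x = −1+3/11x ⇒ -5/11x=2 ⇒ x=2/(-5/11)=-4.4000
Confirm numerically:
  x=-3.440: |R|=0.77486 <1
  x=-2.564: |R|=0.50888 <1
  x=-2.277: |R|=0.40469 <1
  x=-1.970: |R|=0.28149 <1
  x=-4.839: |R|=1.08602 >1
  x=-4.805: |R|=1.07968 >1
  x=-4.781: |R|=1.07517 >1
Interval (-4.4000, 0).

left endpoint -4.4000.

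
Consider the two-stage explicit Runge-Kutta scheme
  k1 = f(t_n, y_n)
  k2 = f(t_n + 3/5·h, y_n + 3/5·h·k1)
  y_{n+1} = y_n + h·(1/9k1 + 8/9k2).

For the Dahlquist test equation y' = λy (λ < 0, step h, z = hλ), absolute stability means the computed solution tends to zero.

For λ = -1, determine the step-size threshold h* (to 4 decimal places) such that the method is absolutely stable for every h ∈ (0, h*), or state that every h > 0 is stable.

(-1.8750,0); λ=-1 ⇒ h* = (15/8)/1 = 1.8750.

On y'=λy, z=hλ:
  k1=λy_n ⇒ h·k1=z·y_n;  k2=λ(1+3/5z)y_n ⇒ h·k2=z(1+3/5z)y_n
  y_{n+1}/y_n = 1 + 1/9z + 8/9z(1+3/5z) = 1 + z + 8/15z²
  R(z) = 1 + z + 8/15z².

Need |R(x)|<1, x<0.
x=-0.86: |R|=0.5345
R=1: x+8/15x²=0 ⇒ x=−15/8=-1.8750; min R=1−1/(4·8/15)=0.5312>−1
Confirm numerically:
  x=-1.190: |R|=0.56525 <1
  x=-1.121: |R|=0.54921 <1
  x=-0.976: |R|=0.53204 <1
  x=-0.767: |R|=0.54675 <1
  x=-2.309: |R|=1.53446 >1
  x=-2.064: |R|=1.20805 >1
Interval (-1.8750, 0).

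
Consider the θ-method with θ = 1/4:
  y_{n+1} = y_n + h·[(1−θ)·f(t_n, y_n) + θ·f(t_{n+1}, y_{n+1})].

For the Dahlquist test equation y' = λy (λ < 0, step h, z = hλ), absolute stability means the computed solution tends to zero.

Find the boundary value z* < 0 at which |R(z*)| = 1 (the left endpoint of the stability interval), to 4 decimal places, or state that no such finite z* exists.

z* = -4.0000.

On y'=λy, z=hλ:
  y_{n+1} = y_n + z·[3/4·y_n + 1/4·y_{n+1}] ⇒ (1 − 1/4z)y_{n+1} = (1 + 3/4z)y_n
  Hence R(z) = (1 + 3/4z)/(1 − 1/4z).

Find x<0 with |R(x)|<1.
x=-0.76: |R|=0.3613
R=−1: 1+3/4x = −1+1/4x ⇒ -1/2x=2 ⇒ x=2/(-1/2)=-4.0000
Confirm numerically:
  x=-3.685: |R|=0.91802 <1
  x=-2.637: |R|=0.58927 <1
  x=-2.240: |R|=0.43590 <1
  x=-2.049: |R|=0.35493 <1
  x=-4.468: |R|=1.11053 >1
  x=-4.380: |R|=1.09069 >1
So |R|<1 on (-4.0000, 0).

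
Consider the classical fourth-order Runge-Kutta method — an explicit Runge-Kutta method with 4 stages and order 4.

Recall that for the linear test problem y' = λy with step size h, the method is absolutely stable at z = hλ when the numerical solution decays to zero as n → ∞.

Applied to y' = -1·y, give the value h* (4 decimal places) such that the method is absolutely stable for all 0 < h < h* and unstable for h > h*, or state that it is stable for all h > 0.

(-2.7853,0); λ=-1 ⇒ h* = 2.7853.

On y'=λy, z=hλ:
  order 4, 4-stage ⇒ R(z)=1+z+z^2/2+z^3/6+z^4/24
  (e.g. R(-1.03)=0.36523, |R|=0.36523)

Solve |R(x)|<1 on ℝ⁻.
x=-1.03: |R|=0.3652
|R(-2.07)|=0.3592 |R(-1.31)|=0.2961 |R(-1.1)|=0.3442
Bisect:
  x_lo=-3.4870 |R|=2.6862  x_hi=-0.3744 |R|=0.6878
  mid=-1.93069 |R|=0.31258 →hi
  mid=-2.70883 |R|=0.89071 →hi
  mid=-3.09790 |R|=1.58311 →lo
  mid=-2.90337 |R|=1.19311 →lo
  mid=-2.80610 |R|=1.03182 →lo
  mid=-2.75747 |R|=0.95885 →hi
  mid=-2.78178 |R|=0.99472 →hi
  ...
  [-2.78539,-2.78520] ⇒ x*=-2.7853
Stable set (-2.7853, 0).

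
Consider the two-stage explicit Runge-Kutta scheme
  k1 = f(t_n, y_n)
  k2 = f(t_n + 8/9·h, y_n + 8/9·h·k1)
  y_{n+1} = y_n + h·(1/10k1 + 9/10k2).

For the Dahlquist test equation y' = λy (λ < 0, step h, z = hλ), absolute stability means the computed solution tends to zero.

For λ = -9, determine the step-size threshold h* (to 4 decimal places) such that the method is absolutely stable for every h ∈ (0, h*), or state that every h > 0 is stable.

On y'=λy, z=hλ:
  k1=λy_n ⇒ h·k1=z·y_n;  k2=λ(1+8/9z)y_n ⇒ h·k2=z(1+8/9z)y_n
  y_{n+1}/y_n = 1 + 1/10z + 9/10z(1+8/9z) = 1 + z + 4/5z²
  ⇒ R(z) = 1 + z + 4/5z².

Solve |R(x)|<1 on ℝ⁻.
x=-1.3: |R|=1.0520
R=1: x+4/5x²=0 ⇒ x=−5/4=-1.2500; min R=1−1/(4·4/5)=0.6875>−1
Confirm numerically:
  x=-1.128: |R|=0.88991 <1
  x=-1.124: |R|=0.88670 <1
  x=-0.713: |R|=0.69370 <1
  x=-1.437: |R|=1.21498 >1
  x=-1.431: |R|=1.20721 >1
Stable set (-1.2500, 0).

(-1.2500,0); λ=-9 ⇒ h* = (5/4)/9 = 0.1389.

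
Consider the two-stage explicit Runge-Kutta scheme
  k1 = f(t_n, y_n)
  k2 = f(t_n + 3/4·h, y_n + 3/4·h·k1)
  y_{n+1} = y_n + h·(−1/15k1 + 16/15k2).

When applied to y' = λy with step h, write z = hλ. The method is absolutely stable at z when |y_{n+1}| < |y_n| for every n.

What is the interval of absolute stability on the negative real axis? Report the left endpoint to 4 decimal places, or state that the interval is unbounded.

(-1.2500, 0).

Test eqn y'=λy, z=hλ:
  k1=λy_n ⇒ h·k1=z·y_n;  k2=λ(1+3/4z)y_n ⇒ h·k2=z(1+3/4z)y_n
  y_{n+1}/y_n = 1 − 1/15z + 16/15z(1+3/4z) = 1 + z + 4/5z²
  so R(z) = 1 + z + 4/5z².

Need |R(x)|<1, x<0.
x=-1.26: |R|=1.0101
R=1: x+4/5x²=0 ⇒ x=−5/4=-1.2500; min R=1−1/(4·4/5)=0.6875>−1
Confirm numerically:
  x=-1.057: |R|=0.83680 <1
  x=-0.988: |R|=0.79292 <1
  x=-0.545: |R|=0.69262 <1
  x=-0.520: |R|=0.69632 <1
  x=-1.610: |R|=1.46368 >1
  x=-1.369: |R|=1.13033 >1
Stable set (-1.2500, 0).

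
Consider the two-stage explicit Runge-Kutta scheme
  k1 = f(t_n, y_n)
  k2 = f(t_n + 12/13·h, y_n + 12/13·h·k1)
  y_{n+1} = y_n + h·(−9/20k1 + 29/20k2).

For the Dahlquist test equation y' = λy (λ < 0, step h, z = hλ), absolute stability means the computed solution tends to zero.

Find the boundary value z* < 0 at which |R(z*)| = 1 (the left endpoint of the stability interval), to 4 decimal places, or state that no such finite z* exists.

On y'=λy, z=hλ:
  k1=λy_n ⇒ h·k1=z·y_n;  k2=λ(1+12/13z)y_n ⇒ h·k2=z(1+12/13z)y_n
  y_{n+1}/y_n = 1 − 9/20z + 29/20z(1+12/13z) = 1 + z + 87/65z²
  so R(z) = 1 + z + 87/65z².

Find x<0 with |R(x)|<1.
x=-1.48: |R|=2.4518
R=1: x+87/65x²=0 ⇒ x=−65/87=-0.7471; min R=1−1/(4·87/65)=0.8132>−1
Confirm numerically:
  x=-0.579: |R|=0.86971 <1
  x=-0.457: |R|=0.82254 <1
  x=-0.431: |R|=0.81763 <1
  x=-0.387: |R|=0.81346 <1
  x=-1.260: |R|=1.86494 >1
  x=-0.986: |R|=1.31525 >1
  x=-0.942: |R|=1.24570 >1
Stable set (-0.7471, 0).

z* = -0.7471.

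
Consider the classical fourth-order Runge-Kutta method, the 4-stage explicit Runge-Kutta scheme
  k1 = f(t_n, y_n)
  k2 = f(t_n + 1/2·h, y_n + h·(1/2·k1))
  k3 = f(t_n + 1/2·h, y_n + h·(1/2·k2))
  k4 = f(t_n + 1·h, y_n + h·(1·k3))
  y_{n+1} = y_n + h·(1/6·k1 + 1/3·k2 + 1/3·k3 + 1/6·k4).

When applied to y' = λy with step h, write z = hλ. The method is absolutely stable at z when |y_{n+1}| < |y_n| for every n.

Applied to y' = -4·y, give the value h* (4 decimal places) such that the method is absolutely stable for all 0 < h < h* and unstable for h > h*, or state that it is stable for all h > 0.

Test eqn y'=λy, z=hλ:
  order 4, 4-stage ⇒ R(z)=1+z+z^2/2+z^3/6+z^4/24
  (e.g. R(-0.95)=0.39229, |R|=0.39229)

Boundary: |R(x)|=1, x<0.
x=-0.95: |R|=0.3923
|R(-2.81)|=1.0379 |R(-1.33)|=0.2927 |R(-0.69)|=0.5027
Bisect:
  x_lo=-3.5173 |R|=2.7933  x_hi=-0.3331 |R|=0.7167
  mid=-1.92522 |R|=0.31114 →hi
  mid=-2.72127 |R|=0.90768 →hi
  mid=-3.11929 |R|=1.63194 →lo
  mid=-2.92028 |R|=1.22334 →lo
  mid=-2.82077 |R|=1.05482 →lo
  mid=-2.77102 |R|=0.97869 →hi
  mid=-2.79590 |R|=1.01611 →lo
  mid=-2.78346 |R|=0.99724 →hi
  mid=-2.78968 |R|=1.00663 →lo
  ...
  [-2.78540,-2.78521] ⇒ x*=-2.7853
Interval (-2.7853, 0).

(-2.7853,0); λ=-4 ⇒ h* = 0.6963.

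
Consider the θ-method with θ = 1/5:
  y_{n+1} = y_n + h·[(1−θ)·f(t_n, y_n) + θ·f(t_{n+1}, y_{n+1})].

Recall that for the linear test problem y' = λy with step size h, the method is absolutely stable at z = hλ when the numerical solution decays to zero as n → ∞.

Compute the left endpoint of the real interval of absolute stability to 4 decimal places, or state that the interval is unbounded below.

left endpoint -3.3333.

Test eqn y'=λy, z=hλ:
  y_{n+1} = y_n + z·[4/5·y_n + 1/5·y_{n+1}] ⇒ (1 − 1/5z)y_{n+1} = (1 + 4/5z)y_n
  R(z) = (1 + 4/5z)/(1 − 1/5z).

Solve |R(x)|<1 on ℝ⁻.
x=-0.99: |R|=0.1736
R=−1: 1+4/5x = −1+1/5x ⇒ -3/5x=2 ⇒ x=2/(-3/5)=-3.3333
Confirm numerically:
  x=-1.943: |R|=0.39925 <1
  x=-1.624: |R|=0.22585 <1
  x=-1.349: |R|=0.06237 <1
  x=-3.850: |R|=1.17514 >1
  x=-3.503: |R|=1.05986 >1
  x=-3.450: |R|=1.04142 >1
So |R|<1 on (-3.3333, 0).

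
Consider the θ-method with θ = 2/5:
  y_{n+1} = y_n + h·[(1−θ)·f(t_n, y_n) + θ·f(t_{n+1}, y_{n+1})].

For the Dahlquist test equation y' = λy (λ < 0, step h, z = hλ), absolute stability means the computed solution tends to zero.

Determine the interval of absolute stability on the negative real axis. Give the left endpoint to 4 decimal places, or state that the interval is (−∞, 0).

On y'=λy, z=hλ:
  y_{n+1} = y_n + z·[3/5·y_n + 2/5·y_{n+1}] ⇒ (1 − 2/5z)y_{n+1} = (1 + 3/5z)y_n
  Hence R(z) = (1 + 3/5z)/(1 − 2/5z).

Find x<0 with |R(x)|<1.
x=-1.02: |R|=0.2756
R=−1: 1+3/5x = −1+2/5x ⇒ -1/5x=2 ⇒ x=2/(-1/5)=-10.0000
Confirm numerically:
  x=-7.240: |R|=0.85832 <1
  x=-4.577: |R|=0.61686 <1
  x=-4.322: |R|=0.58385 <1
  x=-10.283: |R|=1.01107 >1
  x=-10.127: |R|=1.00503 >1
Stable set (-10.0000, 0).

(-10.0000, 0).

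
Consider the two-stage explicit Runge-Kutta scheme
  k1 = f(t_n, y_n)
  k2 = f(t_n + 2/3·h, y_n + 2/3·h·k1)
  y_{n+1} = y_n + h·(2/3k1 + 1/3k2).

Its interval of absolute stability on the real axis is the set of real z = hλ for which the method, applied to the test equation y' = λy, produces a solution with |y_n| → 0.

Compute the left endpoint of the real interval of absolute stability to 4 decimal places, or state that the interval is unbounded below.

left endpoint -4.5000.

Test eqn y'=λy, z=hλ:
  k1=λy_n ⇒ h·k1=z·y_n;  k2=λ(1+2/3z)y_n ⇒ h·k2=z(1+2/3z)y_n
  y_{n+1}/y_n = 1 + 2/3z + 1/3z(1+2/3z) = 1 + z + 2/9z²
  R(z) = 1 + z + 2/9z².

Boundary: |R(x)|=1, x<0.
x=-0.42: |R|=0.6192
R=1: x+2/9x²=0 ⇒ x=−9/2=-4.5000; min R=1−1/(4·2/9)=-0.1250>−1
Confirm numerically:
  x=-4.464: |R|=0.96429 <1
  x=-3.805: |R|=0.41234 <1
  x=-3.687: |R|=0.33388 <1
  x=-2.173: |R|=0.12368 <1
  x=-4.700: |R|=1.20889 >1
  x=-4.683: |R|=1.19044 >1
Interval (-4.5000, 0).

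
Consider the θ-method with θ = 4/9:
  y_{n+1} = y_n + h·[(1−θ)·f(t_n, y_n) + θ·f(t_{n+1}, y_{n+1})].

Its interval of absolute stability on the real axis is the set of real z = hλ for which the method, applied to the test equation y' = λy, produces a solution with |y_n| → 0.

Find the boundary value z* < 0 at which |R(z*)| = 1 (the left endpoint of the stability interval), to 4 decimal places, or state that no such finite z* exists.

Test eqn y'=λy, z=hλ:
  y_{n+1} = y_n + z·[5/9·y_n + 4/9·y_{n+1}] ⇒ (1 − 4/9z)y_{n+1} = (1 + 5/9z)y_n
  R(z) = (1 + 5/9z)/(1 − 4/9z).

Find x<0 with |R(x)|<1.
x=-1.13: |R|=0.2478
R=−1: 1+5/9x = −1+4/9x ⇒ -1/9x=2 ⇒ x=2/(-1/9)=-18.0000
Confirm numerically:
  x=-13.356: |R|=0.92561 <1
  x=-13.279: |R|=0.92400 <1
  x=-9.009: |R|=0.80036 <1
  x=-18.316: |R|=1.00384 >1
  x=-18.281: |R|=1.00342 >1
Interval (-18.0000, 0).

left endpoint -18.0000.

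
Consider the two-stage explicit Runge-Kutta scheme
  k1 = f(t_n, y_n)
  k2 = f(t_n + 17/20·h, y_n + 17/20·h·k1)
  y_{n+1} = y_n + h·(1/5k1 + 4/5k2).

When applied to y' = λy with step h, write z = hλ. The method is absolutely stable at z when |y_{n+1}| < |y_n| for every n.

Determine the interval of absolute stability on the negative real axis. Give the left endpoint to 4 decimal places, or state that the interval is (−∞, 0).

z∈(-1.4706,0).

Test eqn y'=λy, z=hλ:
  k1=λy_n ⇒ h·k1=z·y_n;  k2=λ(1+17/20z)y_n ⇒ h·k2=z(1+17/20z)y_n
  y_{n+1}/y_n = 1 + 1/5z + 4/5z(1+17/20z) = 1 + z + 17/25z²
  R(z) = 1 + z + 17/25z².

Find x<0 with |R(x)|<1.
x=-0.65: |R|=0.6373
R=1: x+17/25x²=0 ⇒ x=−25/17=-1.4706; min R=1−1/(4·17/25)=0.6324>−1
Confirm numerically:
  x=-1.312: |R|=0.85851 <1
  x=-1.173: |R|=0.76263 <1
  x=-0.937: |R|=0.66002 <1
  x=-0.688: |R|=0.63387 <1
  x=-1.912: |R|=1.57391 >1
  x=-1.875: |R|=1.51563 >1
  x=-1.862: |R|=1.49559 >1
So |R|<1 on (-1.4706, 0).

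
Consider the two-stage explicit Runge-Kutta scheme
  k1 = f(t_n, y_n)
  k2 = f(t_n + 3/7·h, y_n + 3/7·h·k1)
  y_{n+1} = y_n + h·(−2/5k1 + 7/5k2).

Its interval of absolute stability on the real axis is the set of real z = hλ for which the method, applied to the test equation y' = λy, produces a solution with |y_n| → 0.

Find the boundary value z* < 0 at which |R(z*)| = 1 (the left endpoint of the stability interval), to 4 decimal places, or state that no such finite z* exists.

Test eqn y'=λy, z=hλ:
  k1=λy_n ⇒ h·k1=z·y_n;  k2=λ(1+3/7z)y_n ⇒ h·k2=z(1+3/7z)y_n
  y_{n+1}/y_n = 1 − 2/5z + 7/5z(1+3/7z) = 1 + z + 3/5z²
  ⇒ R(z) = 1 + z + 3/5z².

Find x<0 with |R(x)|<1.
x=-1.2: |R|=0.6640
R=1: x+3/5x²=0 ⇒ x=−5/3=-1.6667; min R=1−1/(4·3/5)=0.5833>−1
Confirm numerically:
  x=-1.257: |R|=0.69103 <1
  x=-0.909: |R|=0.58677 <1
  x=-0.819: |R|=0.58346 <1
  x=-1.882: |R|=1.24315 >1
  x=-1.705: |R|=1.03921 >1
Stable set (-1.6667, 0).

z* = -1.6667.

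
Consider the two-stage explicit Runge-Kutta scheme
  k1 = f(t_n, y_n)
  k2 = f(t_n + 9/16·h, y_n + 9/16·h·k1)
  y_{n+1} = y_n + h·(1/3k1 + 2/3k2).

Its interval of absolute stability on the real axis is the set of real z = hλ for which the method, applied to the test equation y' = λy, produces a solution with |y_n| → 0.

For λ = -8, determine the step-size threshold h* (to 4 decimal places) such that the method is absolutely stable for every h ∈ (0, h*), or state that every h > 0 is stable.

(-2.6667,0); λ=-8 ⇒ h* = (8/3)/8 = 0.3333.

With y'=λy (z=hλ):
  k1=λy_n ⇒ h·k1=z·y_n;  k2=λ(1+9/16z)y_n ⇒ h·k2=z(1+9/16z)y_n
  y_{n+1}/y_n = 1 + 1/3z + 2/3z(1+9/16z) = 1 + z + 3/8z²
  so R(z) = 1 + z + 3/8z².

Find x<0 with |R(x)|<1.
x=-1.28: |R|=0.3344
R=1: x+3/8x²=0 ⇒ x=−8/3=-2.6667; min R=1−1/(4·3/8)=0.3333>−1
Confirm numerically:
  x=-2.576: |R|=0.91242 <1
  x=-2.554: |R|=0.89209 <1
  x=-1.712: |R|=0.38710 <1
  x=-1.336: |R|=0.33334 <1
  x=-3.137: |R|=1.55329 >1
  x=-2.720: |R|=1.05440 >1
So |R|<1 on (-2.6667, 0).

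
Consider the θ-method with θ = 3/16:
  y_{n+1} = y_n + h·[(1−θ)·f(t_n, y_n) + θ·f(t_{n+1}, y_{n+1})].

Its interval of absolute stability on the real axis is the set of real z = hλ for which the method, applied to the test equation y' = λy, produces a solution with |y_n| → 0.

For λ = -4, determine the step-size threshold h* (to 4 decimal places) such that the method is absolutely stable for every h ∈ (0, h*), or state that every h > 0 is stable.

On y'=λy, z=hλ:
  y_{n+1} = y_n + z·[13/16·y_n + 3/16·y_{n+1}] ⇒ (1 − 3/16z)y_{n+1} = (1 + 13/16z)y_n
  R(z) = (1 + 13/16z)/(1 − 3/16z).

Need |R(x)|<1, x<0.
x=-0.73: |R|=0.3579
R=−1: 1+13/16x = −1+3/16x ⇒ -5/8x=2 ⇒ x=2/(-5/8)=-3.2000
Confirm numerically:
  x=-3.130: |R|=0.97243 <1
  x=-3.110: |R|=0.96447 <1
  x=-2.366: |R|=0.63893 <1
  x=-3.762: |R|=1.20597 >1
  x=-3.692: |R|=1.18171 >1
  x=-3.238: |R|=1.01478 >1
Interval (-3.2000, 0).

(-3.2000,0); λ=-4 ⇒ h* = (16/5)/4 = 0.8000.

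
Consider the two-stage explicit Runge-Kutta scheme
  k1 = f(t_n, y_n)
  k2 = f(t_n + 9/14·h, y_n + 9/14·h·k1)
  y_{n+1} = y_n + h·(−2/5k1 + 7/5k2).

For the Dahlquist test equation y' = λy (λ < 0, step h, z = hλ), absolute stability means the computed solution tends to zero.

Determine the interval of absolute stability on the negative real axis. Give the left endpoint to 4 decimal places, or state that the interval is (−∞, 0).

z∈(-1.1111,0).

With y'=λy (z=hλ):
  k1=λy_n ⇒ h·k1=z·y_n;  k2=λ(1+9/14z)y_n ⇒ h·k2=z(1+9/14z)y_n
  y_{n+1}/y_n = 1 − 2/5z + 7/5z(1+9/14z) = 1 + z + 9/10z²
  R(z) = 1 + z + 9/10z².

Find x<0 with |R(x)|<1.
x=-1.45: |R|=1.4423
R=1: x+9/10x²=0 ⇒ x=−10/9=-1.1111; min R=1−1/(4·9/10)=0.7222>−1
Confirm numerically:
  x=-0.988: |R|=0.89053 <1
  x=-0.733: |R|=0.75056 <1
  x=-0.654: |R|=0.73094 <1
  x=-1.687: |R|=1.87437 >1
  x=-1.474: |R|=1.48141 >1
  x=-1.327: |R|=1.25784 >1
Interval (-1.1111, 0).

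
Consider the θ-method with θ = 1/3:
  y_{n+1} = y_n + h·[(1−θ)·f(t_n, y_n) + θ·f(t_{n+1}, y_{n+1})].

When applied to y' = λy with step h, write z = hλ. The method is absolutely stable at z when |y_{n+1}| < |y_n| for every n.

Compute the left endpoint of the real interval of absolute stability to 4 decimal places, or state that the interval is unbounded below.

Test eqn y'=λy, z=hλ:
  y_{n+1} = y_n + z·[2/3·y_n + 1/3·y_{n+1}] ⇒ (1 − 1/3z)y_{n+1} = (1 + 2/3z)y_n
  ⇒ R(z) = (1 + 2/3z)/(1 − 1/3z).

Find x<0 with |R(x)|<1.
x=-0.46: |R|=0.6012
R=−1: 1+2/3x = −1+1/3x ⇒ -1/3x=2 ⇒ x=2/(-1/3)=-6.0000
Confirm numerically:
  x=-4.127: |R|=0.73720 <1
  x=-3.820: |R|=0.68035 <1
  x=-3.729: |R|=0.66251 <1
  x=-6.345: |R|=1.03692 >1
  x=-6.123: |R|=1.01348 >1
Interval (-6.0000, 0).

z* = -6.0000.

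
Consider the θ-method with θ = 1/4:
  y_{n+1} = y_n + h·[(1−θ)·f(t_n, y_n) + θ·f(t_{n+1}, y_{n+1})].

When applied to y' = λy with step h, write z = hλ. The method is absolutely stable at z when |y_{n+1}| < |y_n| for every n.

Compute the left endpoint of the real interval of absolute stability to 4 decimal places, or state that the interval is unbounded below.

z* = -4.0000.

With y'=λy (z=hλ):
  y_{n+1} = y_n + z·[3/4·y_n + 1/4·y_{n+1}] ⇒ (1 − 1/4z)y_{n+1} = (1 + 3/4z)y_n
  ⇒ R(z) = (1 + 3/4z)/(1 − 1/4z).

Boundary: |R(x)|=1, x<0.
x=-1.54: |R|=0.1119
R=−1: 1+3/4x = −1+1/4x ⇒ -1/2x=2 ⇒ x=2/(-1/2)=-4.0000
Confirm numerically:
  x=-3.348: |R|=0.82254 <1
  x=-2.869: |R|=0.67069 <1
  x=-2.135: |R|=0.39201 <1
  x=-4.594: |R|=1.13824 >1
  x=-4.580: |R|=1.13520 >1
Interval (-4.0000, 0).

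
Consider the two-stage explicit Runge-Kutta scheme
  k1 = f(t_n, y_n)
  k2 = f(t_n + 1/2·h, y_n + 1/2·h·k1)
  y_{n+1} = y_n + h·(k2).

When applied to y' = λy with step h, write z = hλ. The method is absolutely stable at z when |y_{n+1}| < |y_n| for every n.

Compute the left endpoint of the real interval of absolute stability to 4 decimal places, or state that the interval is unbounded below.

With y'=λy (z=hλ):
  k1=λy_n ⇒ h·k1=z·y_n;  k2=λ(1+1/2z)y_n ⇒ h·k2=z(1+1/2z)y_n
  y_{n+1}/y_n = 1 + z(1+1/2z) = 1 + z + 1/2z²
  so R(z) = 1 + z + 1/2z².

Need |R(x)|<1, x<0.
x=-0.55: |R|=0.6013
R=1: x+1/2x²=0 ⇒ x=−2=-2.0000; min R=1−1/(4·1/2)=0.5000>−1
Confirm numerically:
  x=-1.788: |R|=0.81047 <1
  x=-1.710: |R|=0.75205 <1
  x=-1.580: |R|=0.66820 <1
  x=-2.577: |R|=1.74346 >1
  x=-2.233: |R|=1.26014 >1
Interval (-2.0000, 0).

left endpoint -2.0000.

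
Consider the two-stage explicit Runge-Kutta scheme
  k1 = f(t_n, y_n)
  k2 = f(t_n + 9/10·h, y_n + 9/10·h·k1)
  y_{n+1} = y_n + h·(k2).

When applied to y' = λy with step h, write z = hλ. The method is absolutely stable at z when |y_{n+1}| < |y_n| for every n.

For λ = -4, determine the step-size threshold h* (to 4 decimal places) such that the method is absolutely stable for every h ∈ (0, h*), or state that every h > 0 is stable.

(-1.1111,0); λ=-4 ⇒ h* = (10/9)/4 = 0.2778.

Set f=λy, z=hλ:
  k1=λy_n ⇒ h·k1=z·y_n;  k2=λ(1+9/10z)y_n ⇒ h·k2=z(1+9/10z)y_n
  y_{n+1}/y_n = 1 + z(1+9/10z) = 1 + z + 9/10z²
  ⇒ R(z) = 1 + z + 9/10z².

Find x<0 with |R(x)|<1.
x=-0.84: |R|=0.7950
R=1: x+9/10x²=0 ⇒ x=−10/9=-1.1111; min R=1−1/(4·9/10)=0.7222>−1
Confirm numerically:
  x=-0.939: |R|=0.85455 <1
  x=-0.751: |R|=0.75660 <1
  x=-0.746: |R|=0.75486 <1
  x=-1.359: |R|=1.30319 >1
  x=-1.210: |R|=1.10769 >1
  x=-1.185: |R|=1.07880 >1
So |R|<1 on (-1.1111, 0).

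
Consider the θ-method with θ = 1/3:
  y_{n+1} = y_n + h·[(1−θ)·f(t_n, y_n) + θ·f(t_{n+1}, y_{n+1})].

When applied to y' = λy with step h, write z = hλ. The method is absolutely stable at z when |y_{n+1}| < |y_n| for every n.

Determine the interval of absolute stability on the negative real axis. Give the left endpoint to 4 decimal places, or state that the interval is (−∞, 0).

z∈(-6.0000,0).

With y'=λy (z=hλ):
  y_{n+1} = y_n + z·[2/3·y_n + 1/3·y_{n+1}] ⇒ (1 − 1/3z)y_{n+1} = (1 + 2/3z)y_n
  Hence R(z) = (1 + 2/3z)/(1 − 1/3z).

Find x<0 with |R(x)|<1.
x=-1.34: |R|=0.0737
R=−1: 1+2/3x = −1+1/3x ⇒ -1/3x=2 ⇒ x=2/(-1/3)=-6.0000
Confirm numerically:
  x=-5.842: |R|=0.98213 <1
  x=-4.137: |R|=0.73897 <1
  x=-3.424: |R|=0.59900 <1
  x=-2.750: |R|=0.43478 <1
  x=-6.494: |R|=1.05203 >1
  x=-6.157: |R|=1.01715 >1
Interval (-6.0000, 0).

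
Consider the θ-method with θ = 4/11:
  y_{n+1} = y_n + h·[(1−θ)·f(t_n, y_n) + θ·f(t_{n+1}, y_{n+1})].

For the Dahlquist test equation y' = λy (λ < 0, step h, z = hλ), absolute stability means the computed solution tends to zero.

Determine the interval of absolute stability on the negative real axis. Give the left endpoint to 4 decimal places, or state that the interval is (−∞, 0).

On y'=λy, z=hλ:
  y_{n+1} = y_n + z·[7/11·y_n + 4/11·y_{n+1}] ⇒ (1 − 4/11z)y_{n+1} = (1 + 7/11z)y_n
  so R(z) = (1 + 7/11z)/(1 − 4/11z).

Solve |R(x)|<1 on ℝ⁻.
x=-0.98: |R|=0.2775
R=−1: 1+7/11x = −1+4/11x ⇒ -3/11x=2 ⇒ x=2/(-3/11)=-7.3333
Confirm numerically:
  x=-5.857: |R|=0.87135 <1
  x=-5.499: |R|=0.83322 <1
  x=-4.892: |R|=0.76040 <1
  x=-3.758: |R|=0.58797 <1
  x=-7.783: |R|=1.03202 >1
  x=-7.754: |R|=1.03004 >1
  x=-7.574: |R|=1.01748 >1
Stable set (-7.3333, 0).

z∈(-7.3333,0).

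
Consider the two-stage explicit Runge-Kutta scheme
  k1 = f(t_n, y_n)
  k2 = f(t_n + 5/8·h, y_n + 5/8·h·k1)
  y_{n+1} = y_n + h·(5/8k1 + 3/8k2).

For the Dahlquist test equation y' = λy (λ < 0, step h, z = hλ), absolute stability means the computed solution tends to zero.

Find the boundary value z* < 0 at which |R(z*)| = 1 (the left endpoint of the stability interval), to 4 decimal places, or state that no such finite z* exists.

With y'=λy (z=hλ):
  k1=λy_n ⇒ h·k1=z·y_n;  k2=λ(1+5/8z)y_n ⇒ h·k2=z(1+5/8z)y_n
  y_{n+1}/y_n = 1 + 5/8z + 3/8z(1+5/8z) = 1 + z + 15/64z²
  R(z) = 1 + z + 15/64z².

Find x<0 with |R(x)|<1.
x=-0.64: |R|=0.4560
R=1: x+15/64x²=0 ⇒ x=−64/15=-4.2667; min R=1−1/(4·15/64)=-0.0667>−1
Confirm numerically:
  x=-3.963: |R|=0.71795 <1
  x=-3.913: |R|=0.67565 <1
  x=-2.692: |R|=0.00648 <1
  x=-1.994: |R|=0.06212 <1
  x=-4.822: |R|=1.62761 >1
  x=-4.805: |R|=1.60626 >1
  x=-4.580: |R|=1.33634 >1
So |R|<1 on (-4.2667, 0).

z* = -4.2667.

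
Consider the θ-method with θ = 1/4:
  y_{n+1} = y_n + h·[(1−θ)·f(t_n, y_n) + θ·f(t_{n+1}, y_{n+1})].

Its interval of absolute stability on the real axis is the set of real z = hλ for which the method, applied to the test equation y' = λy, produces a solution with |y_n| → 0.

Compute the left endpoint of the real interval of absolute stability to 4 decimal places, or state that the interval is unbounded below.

z* = -4.0000.

Set f=λy, z=hλ:
  y_{n+1} = y_n + z·[3/4·y_n + 1/4·y_{n+1}] ⇒ (1 − 1/4z)y_{n+1} = (1 + 3/4z)y_n
  Hence R(z) = (1 + 3/4z)/(1 − 1/4z).

Solve |R(x)|<1 on ℝ⁻.
x=-0.89: |R|=0.2720
R=−1: 1+3/4x = −1+1/4x ⇒ -1/2x=2 ⇒ x=2/(-1/2)=-4.0000
Confirm numerically:
  x=-3.018: |R|=0.72015 <1
  x=-2.367: |R|=0.48704 <1
  x=-2.360: |R|=0.48428 <1
  x=-2.247: |R|=0.43877 <1
  x=-4.558: |R|=1.13040 >1
  x=-4.078: |R|=1.01931 >1
So |R|<1 on (-4.0000, 0).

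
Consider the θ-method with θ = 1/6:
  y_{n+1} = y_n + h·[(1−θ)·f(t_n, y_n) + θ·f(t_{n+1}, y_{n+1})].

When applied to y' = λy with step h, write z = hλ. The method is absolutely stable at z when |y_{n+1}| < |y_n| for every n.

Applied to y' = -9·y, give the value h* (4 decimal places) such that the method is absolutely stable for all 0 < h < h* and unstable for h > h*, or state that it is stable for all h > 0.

With y'=λy (z=hλ):
  y_{n+1} = y_n + z·[5/6·y_n + 1/6·y_{n+1}] ⇒ (1 − 1/6z)y_{n+1} = (1 + 5/6z)y_n
  so R(z) = (1 + 5/6z)/(1 − 1/6z).

Need |R(x)|<1, x<0.
x=-1.53: |R|=0.2191
R=−1: 1+5/6x = −1+1/6x ⇒ -2/3x=2 ⇒ x=2/(-2/3)=-3.0000
Confirm numerically:
  x=-2.481: |R|=0.75522 <1
  x=-2.130: |R|=0.57196 <1
  x=-1.394: |R|=0.13119 <1
  x=-3.499: |R|=1.21013 >1
  x=-3.394: |R|=1.16777 >1
  x=-3.249: |R|=1.10769 >1
Interval (-3.0000, 0).

(-3.0000,0); λ=-9 ⇒ h* = (3)/9 = 0.3333.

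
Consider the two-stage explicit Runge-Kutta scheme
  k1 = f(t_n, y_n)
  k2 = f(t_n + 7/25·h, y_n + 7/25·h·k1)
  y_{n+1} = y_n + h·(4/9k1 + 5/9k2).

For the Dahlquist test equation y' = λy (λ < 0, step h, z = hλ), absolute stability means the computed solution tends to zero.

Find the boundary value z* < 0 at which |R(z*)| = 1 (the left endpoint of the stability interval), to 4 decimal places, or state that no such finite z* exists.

With y'=λy (z=hλ):
  k1=λy_n ⇒ h·k1=z·y_n;  k2=λ(1+7/25z)y_n ⇒ h·k2=z(1+7/25z)y_n
  y_{n+1}/y_n = 1 + 4/9z + 5/9z(1+7/25z) = 1 + z + 7/45z²
  R(z) = 1 + z + 7/45z².

Find x<0 with |R(x)|<1.
x=-0.83: |R|=0.2772
R=1: x+7/45x²=0 ⇒ x=−45/7=-6.4286; min R=1−1/(4·7/45)=-0.6071>−1
Confirm numerically:
  x=-4.382: |R|=0.39503 <1
  x=-3.938: |R|=0.52567 <1
  x=-3.773: |R|=0.55858 <1
  x=-7.008: |R|=1.63165 >1
  x=-6.905: |R|=1.51174 >1
  x=-6.643: |R|=1.22158 >1
So |R|<1 on (-6.4286, 0).

left endpoint -6.4286.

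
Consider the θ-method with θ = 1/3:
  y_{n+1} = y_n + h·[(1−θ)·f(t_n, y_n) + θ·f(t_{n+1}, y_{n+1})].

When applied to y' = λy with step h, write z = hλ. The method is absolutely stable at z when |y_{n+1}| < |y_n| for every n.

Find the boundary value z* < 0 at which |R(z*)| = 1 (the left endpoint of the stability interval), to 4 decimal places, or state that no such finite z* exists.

Test eqn y'=λy, z=hλ:
  y_{n+1} = y_n + z·[2/3·y_n + 1/3·y_{n+1}] ⇒ (1 − 1/3z)y_{n+1} = (1 + 2/3z)y_n
  so R(z) = (1 + 2/3z)/(1 − 1/3z).

Need |R(x)|<1, x<0.
x=-0.98: |R|=0.2613
R=−1: 1+2/3x = −1+1/3x ⇒ -1/3x=2 ⇒ x=2/(-1/3)=-6.0000
Confirm numerically:
  x=-5.442: |R|=0.93390 <1
  x=-4.369: |R|=0.77867 <1
  x=-3.740: |R|=0.66469 <1
  x=-6.410: |R|=1.04357 >1
  x=-6.278: |R|=1.02996 >1
So |R|<1 on (-6.0000, 0).

z* = -6.0000.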